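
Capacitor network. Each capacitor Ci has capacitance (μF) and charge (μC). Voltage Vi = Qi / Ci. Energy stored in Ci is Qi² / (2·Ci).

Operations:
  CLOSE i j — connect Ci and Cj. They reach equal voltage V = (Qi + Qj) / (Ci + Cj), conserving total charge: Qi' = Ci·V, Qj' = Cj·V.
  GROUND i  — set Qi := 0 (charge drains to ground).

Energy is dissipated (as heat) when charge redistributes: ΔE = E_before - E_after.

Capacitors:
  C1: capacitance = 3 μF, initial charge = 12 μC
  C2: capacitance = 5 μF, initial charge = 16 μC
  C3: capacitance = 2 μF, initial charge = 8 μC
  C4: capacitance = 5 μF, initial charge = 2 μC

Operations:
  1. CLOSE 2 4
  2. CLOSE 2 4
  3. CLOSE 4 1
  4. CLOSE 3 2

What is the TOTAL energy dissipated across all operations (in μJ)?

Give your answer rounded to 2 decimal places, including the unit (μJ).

Initial: C1(3μF, Q=12μC, V=4.00V), C2(5μF, Q=16μC, V=3.20V), C3(2μF, Q=8μC, V=4.00V), C4(5μF, Q=2μC, V=0.40V)
Op 1: CLOSE 2-4: Q_total=18.00, C_total=10.00, V=1.80; Q2=9.00, Q4=9.00; dissipated=9.800
Op 2: CLOSE 2-4: Q_total=18.00, C_total=10.00, V=1.80; Q2=9.00, Q4=9.00; dissipated=0.000
Op 3: CLOSE 4-1: Q_total=21.00, C_total=8.00, V=2.62; Q4=13.12, Q1=7.88; dissipated=4.537
Op 4: CLOSE 3-2: Q_total=17.00, C_total=7.00, V=2.43; Q3=4.86, Q2=12.14; dissipated=3.457
Total dissipated: 17.795 μJ

Answer: 17.79 μJ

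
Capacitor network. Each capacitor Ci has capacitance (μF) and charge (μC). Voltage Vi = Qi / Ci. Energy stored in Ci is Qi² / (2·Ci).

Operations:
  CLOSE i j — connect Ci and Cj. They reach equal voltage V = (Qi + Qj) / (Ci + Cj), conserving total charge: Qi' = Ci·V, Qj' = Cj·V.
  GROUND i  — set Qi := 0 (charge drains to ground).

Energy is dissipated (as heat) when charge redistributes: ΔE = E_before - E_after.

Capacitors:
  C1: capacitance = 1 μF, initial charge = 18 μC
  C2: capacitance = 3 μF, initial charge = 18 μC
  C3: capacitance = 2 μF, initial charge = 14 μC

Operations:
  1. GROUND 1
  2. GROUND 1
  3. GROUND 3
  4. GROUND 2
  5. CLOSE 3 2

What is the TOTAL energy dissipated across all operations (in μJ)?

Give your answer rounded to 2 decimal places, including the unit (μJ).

Initial: C1(1μF, Q=18μC, V=18.00V), C2(3μF, Q=18μC, V=6.00V), C3(2μF, Q=14μC, V=7.00V)
Op 1: GROUND 1: Q1=0; energy lost=162.000
Op 2: GROUND 1: Q1=0; energy lost=0.000
Op 3: GROUND 3: Q3=0; energy lost=49.000
Op 4: GROUND 2: Q2=0; energy lost=54.000
Op 5: CLOSE 3-2: Q_total=0.00, C_total=5.00, V=0.00; Q3=0.00, Q2=0.00; dissipated=0.000
Total dissipated: 265.000 μJ

Answer: 265.00 μJ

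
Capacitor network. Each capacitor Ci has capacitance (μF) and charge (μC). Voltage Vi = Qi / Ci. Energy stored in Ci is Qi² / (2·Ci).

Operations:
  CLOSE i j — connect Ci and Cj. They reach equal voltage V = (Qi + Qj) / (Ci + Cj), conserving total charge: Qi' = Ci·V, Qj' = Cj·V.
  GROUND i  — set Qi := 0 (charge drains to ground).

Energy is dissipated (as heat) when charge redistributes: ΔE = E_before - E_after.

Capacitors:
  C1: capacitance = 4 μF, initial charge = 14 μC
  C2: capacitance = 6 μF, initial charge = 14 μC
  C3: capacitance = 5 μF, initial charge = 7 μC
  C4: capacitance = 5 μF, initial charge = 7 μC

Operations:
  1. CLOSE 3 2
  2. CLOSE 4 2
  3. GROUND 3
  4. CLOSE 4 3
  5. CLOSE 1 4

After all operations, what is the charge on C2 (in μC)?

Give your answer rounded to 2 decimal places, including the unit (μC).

Initial: C1(4μF, Q=14μC, V=3.50V), C2(6μF, Q=14μC, V=2.33V), C3(5μF, Q=7μC, V=1.40V), C4(5μF, Q=7μC, V=1.40V)
Op 1: CLOSE 3-2: Q_total=21.00, C_total=11.00, V=1.91; Q3=9.55, Q2=11.45; dissipated=1.188
Op 2: CLOSE 4-2: Q_total=18.45, C_total=11.00, V=1.68; Q4=8.39, Q2=10.07; dissipated=0.353
Op 3: GROUND 3: Q3=0; energy lost=9.112
Op 4: CLOSE 4-3: Q_total=8.39, C_total=10.00, V=0.84; Q4=4.19, Q3=4.19; dissipated=3.518
Op 5: CLOSE 1-4: Q_total=18.19, C_total=9.00, V=2.02; Q1=8.09, Q4=10.11; dissipated=7.869
Final charges: Q1=8.09, Q2=10.07, Q3=4.19, Q4=10.11

Answer: 10.07 μC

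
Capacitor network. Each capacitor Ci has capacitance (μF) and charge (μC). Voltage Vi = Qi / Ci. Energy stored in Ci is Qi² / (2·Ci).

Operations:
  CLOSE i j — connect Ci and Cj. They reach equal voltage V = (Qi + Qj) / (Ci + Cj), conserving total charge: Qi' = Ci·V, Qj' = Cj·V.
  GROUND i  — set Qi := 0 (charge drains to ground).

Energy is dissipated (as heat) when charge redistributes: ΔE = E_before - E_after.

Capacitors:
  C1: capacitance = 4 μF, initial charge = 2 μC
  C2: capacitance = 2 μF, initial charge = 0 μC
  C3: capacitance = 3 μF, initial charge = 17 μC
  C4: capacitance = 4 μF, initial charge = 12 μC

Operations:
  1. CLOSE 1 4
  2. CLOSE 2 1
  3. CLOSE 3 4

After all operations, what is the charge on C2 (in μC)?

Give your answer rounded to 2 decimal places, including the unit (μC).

Answer: 2.33 μC

Derivation:
Initial: C1(4μF, Q=2μC, V=0.50V), C2(2μF, Q=0μC, V=0.00V), C3(3μF, Q=17μC, V=5.67V), C4(4μF, Q=12μC, V=3.00V)
Op 1: CLOSE 1-4: Q_total=14.00, C_total=8.00, V=1.75; Q1=7.00, Q4=7.00; dissipated=6.250
Op 2: CLOSE 2-1: Q_total=7.00, C_total=6.00, V=1.17; Q2=2.33, Q1=4.67; dissipated=2.042
Op 3: CLOSE 3-4: Q_total=24.00, C_total=7.00, V=3.43; Q3=10.29, Q4=13.71; dissipated=13.149
Final charges: Q1=4.67, Q2=2.33, Q3=10.29, Q4=13.71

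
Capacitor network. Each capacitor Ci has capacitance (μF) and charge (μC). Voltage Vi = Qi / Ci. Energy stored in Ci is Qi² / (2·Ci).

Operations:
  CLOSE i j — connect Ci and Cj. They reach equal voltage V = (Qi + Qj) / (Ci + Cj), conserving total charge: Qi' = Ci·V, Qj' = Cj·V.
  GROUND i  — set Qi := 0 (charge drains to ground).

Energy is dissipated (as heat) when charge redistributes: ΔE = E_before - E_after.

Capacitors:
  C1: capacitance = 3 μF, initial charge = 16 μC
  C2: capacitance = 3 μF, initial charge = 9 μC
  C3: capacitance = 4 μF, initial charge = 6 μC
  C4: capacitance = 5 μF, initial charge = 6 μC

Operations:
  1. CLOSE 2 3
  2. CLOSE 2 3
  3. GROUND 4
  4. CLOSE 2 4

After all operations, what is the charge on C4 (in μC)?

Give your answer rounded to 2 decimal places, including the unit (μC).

Answer: 4.02 μC

Derivation:
Initial: C1(3μF, Q=16μC, V=5.33V), C2(3μF, Q=9μC, V=3.00V), C3(4μF, Q=6μC, V=1.50V), C4(5μF, Q=6μC, V=1.20V)
Op 1: CLOSE 2-3: Q_total=15.00, C_total=7.00, V=2.14; Q2=6.43, Q3=8.57; dissipated=1.929
Op 2: CLOSE 2-3: Q_total=15.00, C_total=7.00, V=2.14; Q2=6.43, Q3=8.57; dissipated=0.000
Op 3: GROUND 4: Q4=0; energy lost=3.600
Op 4: CLOSE 2-4: Q_total=6.43, C_total=8.00, V=0.80; Q2=2.41, Q4=4.02; dissipated=4.305
Final charges: Q1=16.00, Q2=2.41, Q3=8.57, Q4=4.02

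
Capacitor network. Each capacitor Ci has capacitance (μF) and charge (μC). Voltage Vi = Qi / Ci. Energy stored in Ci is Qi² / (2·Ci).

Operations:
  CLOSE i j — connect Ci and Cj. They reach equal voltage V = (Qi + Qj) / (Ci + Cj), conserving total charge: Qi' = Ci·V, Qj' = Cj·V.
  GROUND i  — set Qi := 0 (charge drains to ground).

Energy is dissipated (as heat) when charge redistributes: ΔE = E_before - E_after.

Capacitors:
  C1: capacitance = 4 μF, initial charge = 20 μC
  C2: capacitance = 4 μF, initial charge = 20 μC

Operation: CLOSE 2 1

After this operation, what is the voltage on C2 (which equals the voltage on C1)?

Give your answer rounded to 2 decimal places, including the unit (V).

Answer: 5.00 V

Derivation:
Initial: C1(4μF, Q=20μC, V=5.00V), C2(4μF, Q=20μC, V=5.00V)
Op 1: CLOSE 2-1: Q_total=40.00, C_total=8.00, V=5.00; Q2=20.00, Q1=20.00; dissipated=0.000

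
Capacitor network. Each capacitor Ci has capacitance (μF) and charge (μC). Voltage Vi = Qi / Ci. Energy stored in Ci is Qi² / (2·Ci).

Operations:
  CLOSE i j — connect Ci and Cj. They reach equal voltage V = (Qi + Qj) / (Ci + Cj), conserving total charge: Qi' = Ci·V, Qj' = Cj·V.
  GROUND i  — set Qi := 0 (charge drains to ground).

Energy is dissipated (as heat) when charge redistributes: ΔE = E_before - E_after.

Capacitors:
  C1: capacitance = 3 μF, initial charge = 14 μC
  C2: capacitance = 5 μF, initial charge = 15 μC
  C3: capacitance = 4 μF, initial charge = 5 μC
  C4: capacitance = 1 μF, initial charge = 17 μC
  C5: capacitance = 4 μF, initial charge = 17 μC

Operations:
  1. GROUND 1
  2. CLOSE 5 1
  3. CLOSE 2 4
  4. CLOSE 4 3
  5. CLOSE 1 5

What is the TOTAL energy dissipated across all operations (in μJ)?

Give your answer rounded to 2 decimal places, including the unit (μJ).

Answer: 136.48 μJ

Derivation:
Initial: C1(3μF, Q=14μC, V=4.67V), C2(5μF, Q=15μC, V=3.00V), C3(4μF, Q=5μC, V=1.25V), C4(1μF, Q=17μC, V=17.00V), C5(4μF, Q=17μC, V=4.25V)
Op 1: GROUND 1: Q1=0; energy lost=32.667
Op 2: CLOSE 5-1: Q_total=17.00, C_total=7.00, V=2.43; Q5=9.71, Q1=7.29; dissipated=15.482
Op 3: CLOSE 2-4: Q_total=32.00, C_total=6.00, V=5.33; Q2=26.67, Q4=5.33; dissipated=81.667
Op 4: CLOSE 4-3: Q_total=10.33, C_total=5.00, V=2.07; Q4=2.07, Q3=8.27; dissipated=6.669
Op 5: CLOSE 1-5: Q_total=17.00, C_total=7.00, V=2.43; Q1=7.29, Q5=9.71; dissipated=0.000
Total dissipated: 136.485 μJ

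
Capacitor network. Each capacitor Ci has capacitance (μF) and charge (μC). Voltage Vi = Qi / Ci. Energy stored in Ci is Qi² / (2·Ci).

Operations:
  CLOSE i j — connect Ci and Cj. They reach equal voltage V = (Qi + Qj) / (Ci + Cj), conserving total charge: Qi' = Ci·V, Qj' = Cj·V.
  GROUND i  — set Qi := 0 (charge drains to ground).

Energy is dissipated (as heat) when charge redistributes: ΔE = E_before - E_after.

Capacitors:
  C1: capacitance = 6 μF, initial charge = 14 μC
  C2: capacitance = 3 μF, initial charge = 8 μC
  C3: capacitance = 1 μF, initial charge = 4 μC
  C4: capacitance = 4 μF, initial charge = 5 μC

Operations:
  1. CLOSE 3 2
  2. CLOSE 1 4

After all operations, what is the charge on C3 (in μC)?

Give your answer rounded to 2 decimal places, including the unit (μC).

Answer: 3.00 μC

Derivation:
Initial: C1(6μF, Q=14μC, V=2.33V), C2(3μF, Q=8μC, V=2.67V), C3(1μF, Q=4μC, V=4.00V), C4(4μF, Q=5μC, V=1.25V)
Op 1: CLOSE 3-2: Q_total=12.00, C_total=4.00, V=3.00; Q3=3.00, Q2=9.00; dissipated=0.667
Op 2: CLOSE 1-4: Q_total=19.00, C_total=10.00, V=1.90; Q1=11.40, Q4=7.60; dissipated=1.408
Final charges: Q1=11.40, Q2=9.00, Q3=3.00, Q4=7.60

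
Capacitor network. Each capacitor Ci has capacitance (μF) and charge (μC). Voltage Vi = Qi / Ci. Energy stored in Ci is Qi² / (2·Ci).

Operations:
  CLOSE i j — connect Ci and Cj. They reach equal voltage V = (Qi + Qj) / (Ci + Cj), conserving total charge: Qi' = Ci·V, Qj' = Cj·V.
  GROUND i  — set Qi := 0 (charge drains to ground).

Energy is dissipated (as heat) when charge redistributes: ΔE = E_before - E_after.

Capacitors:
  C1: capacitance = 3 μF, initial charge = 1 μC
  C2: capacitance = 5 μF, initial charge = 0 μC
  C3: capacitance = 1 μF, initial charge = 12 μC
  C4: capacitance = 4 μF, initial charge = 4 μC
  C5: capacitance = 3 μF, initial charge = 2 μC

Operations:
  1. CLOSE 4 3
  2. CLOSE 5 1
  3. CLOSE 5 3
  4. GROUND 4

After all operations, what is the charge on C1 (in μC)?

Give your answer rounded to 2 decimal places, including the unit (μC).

Answer: 1.50 μC

Derivation:
Initial: C1(3μF, Q=1μC, V=0.33V), C2(5μF, Q=0μC, V=0.00V), C3(1μF, Q=12μC, V=12.00V), C4(4μF, Q=4μC, V=1.00V), C5(3μF, Q=2μC, V=0.67V)
Op 1: CLOSE 4-3: Q_total=16.00, C_total=5.00, V=3.20; Q4=12.80, Q3=3.20; dissipated=48.400
Op 2: CLOSE 5-1: Q_total=3.00, C_total=6.00, V=0.50; Q5=1.50, Q1=1.50; dissipated=0.083
Op 3: CLOSE 5-3: Q_total=4.70, C_total=4.00, V=1.18; Q5=3.52, Q3=1.18; dissipated=2.734
Op 4: GROUND 4: Q4=0; energy lost=20.480
Final charges: Q1=1.50, Q2=0.00, Q3=1.18, Q4=0.00, Q5=3.52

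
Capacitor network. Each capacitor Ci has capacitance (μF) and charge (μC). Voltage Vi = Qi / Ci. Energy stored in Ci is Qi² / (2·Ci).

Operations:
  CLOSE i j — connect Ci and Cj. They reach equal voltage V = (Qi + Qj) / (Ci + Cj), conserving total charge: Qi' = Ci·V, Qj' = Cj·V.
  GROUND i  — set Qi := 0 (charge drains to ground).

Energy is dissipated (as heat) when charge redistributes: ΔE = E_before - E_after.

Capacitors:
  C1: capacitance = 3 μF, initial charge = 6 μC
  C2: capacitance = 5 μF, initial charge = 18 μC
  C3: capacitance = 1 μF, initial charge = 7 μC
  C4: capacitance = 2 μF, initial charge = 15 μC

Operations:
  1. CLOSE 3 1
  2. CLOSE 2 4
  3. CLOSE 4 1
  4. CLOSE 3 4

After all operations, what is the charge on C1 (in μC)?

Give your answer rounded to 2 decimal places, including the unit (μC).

Initial: C1(3μF, Q=6μC, V=2.00V), C2(5μF, Q=18μC, V=3.60V), C3(1μF, Q=7μC, V=7.00V), C4(2μF, Q=15μC, V=7.50V)
Op 1: CLOSE 3-1: Q_total=13.00, C_total=4.00, V=3.25; Q3=3.25, Q1=9.75; dissipated=9.375
Op 2: CLOSE 2-4: Q_total=33.00, C_total=7.00, V=4.71; Q2=23.57, Q4=9.43; dissipated=10.864
Op 3: CLOSE 4-1: Q_total=19.18, C_total=5.00, V=3.84; Q4=7.67, Q1=11.51; dissipated=1.286
Op 4: CLOSE 3-4: Q_total=10.92, C_total=3.00, V=3.64; Q3=3.64, Q4=7.28; dissipated=0.114
Final charges: Q1=11.51, Q2=23.57, Q3=3.64, Q4=7.28

Answer: 11.51 μC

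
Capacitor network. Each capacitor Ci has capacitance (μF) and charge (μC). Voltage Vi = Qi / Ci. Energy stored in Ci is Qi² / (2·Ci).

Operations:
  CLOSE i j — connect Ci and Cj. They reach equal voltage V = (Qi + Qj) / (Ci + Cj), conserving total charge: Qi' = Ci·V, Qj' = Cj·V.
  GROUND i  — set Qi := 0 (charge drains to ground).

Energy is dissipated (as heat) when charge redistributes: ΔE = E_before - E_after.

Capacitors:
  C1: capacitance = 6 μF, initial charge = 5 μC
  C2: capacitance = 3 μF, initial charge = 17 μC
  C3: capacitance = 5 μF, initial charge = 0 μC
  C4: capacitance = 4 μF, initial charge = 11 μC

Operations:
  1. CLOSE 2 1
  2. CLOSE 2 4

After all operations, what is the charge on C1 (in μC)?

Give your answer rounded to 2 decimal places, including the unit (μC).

Answer: 14.67 μC

Derivation:
Initial: C1(6μF, Q=5μC, V=0.83V), C2(3μF, Q=17μC, V=5.67V), C3(5μF, Q=0μC, V=0.00V), C4(4μF, Q=11μC, V=2.75V)
Op 1: CLOSE 2-1: Q_total=22.00, C_total=9.00, V=2.44; Q2=7.33, Q1=14.67; dissipated=23.361
Op 2: CLOSE 2-4: Q_total=18.33, C_total=7.00, V=2.62; Q2=7.86, Q4=10.48; dissipated=0.080
Final charges: Q1=14.67, Q2=7.86, Q3=0.00, Q4=10.48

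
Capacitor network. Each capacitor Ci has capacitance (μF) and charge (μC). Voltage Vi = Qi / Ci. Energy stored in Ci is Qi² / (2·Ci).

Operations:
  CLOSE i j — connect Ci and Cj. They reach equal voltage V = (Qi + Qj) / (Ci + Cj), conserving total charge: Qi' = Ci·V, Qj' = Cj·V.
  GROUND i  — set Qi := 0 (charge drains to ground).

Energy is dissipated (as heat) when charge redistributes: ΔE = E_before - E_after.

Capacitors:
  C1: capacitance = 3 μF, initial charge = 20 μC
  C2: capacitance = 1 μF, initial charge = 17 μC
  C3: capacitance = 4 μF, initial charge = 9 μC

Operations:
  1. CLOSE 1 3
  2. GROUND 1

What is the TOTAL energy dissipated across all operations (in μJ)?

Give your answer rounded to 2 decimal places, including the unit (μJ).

Answer: 42.47 μJ

Derivation:
Initial: C1(3μF, Q=20μC, V=6.67V), C2(1μF, Q=17μC, V=17.00V), C3(4μF, Q=9μC, V=2.25V)
Op 1: CLOSE 1-3: Q_total=29.00, C_total=7.00, V=4.14; Q1=12.43, Q3=16.57; dissipated=16.720
Op 2: GROUND 1: Q1=0; energy lost=25.745
Total dissipated: 42.465 μJ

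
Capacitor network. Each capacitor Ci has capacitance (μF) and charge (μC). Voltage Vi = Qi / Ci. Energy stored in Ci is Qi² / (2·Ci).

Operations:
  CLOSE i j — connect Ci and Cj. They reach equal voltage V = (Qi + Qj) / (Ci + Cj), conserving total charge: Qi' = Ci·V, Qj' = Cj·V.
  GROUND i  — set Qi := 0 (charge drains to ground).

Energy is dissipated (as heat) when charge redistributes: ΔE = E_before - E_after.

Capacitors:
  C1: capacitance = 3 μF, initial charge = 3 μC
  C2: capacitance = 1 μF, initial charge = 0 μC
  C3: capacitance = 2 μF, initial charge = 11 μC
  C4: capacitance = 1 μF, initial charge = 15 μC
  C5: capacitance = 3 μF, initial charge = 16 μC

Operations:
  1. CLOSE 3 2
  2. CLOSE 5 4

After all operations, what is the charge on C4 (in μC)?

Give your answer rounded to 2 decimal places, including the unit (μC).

Answer: 7.75 μC

Derivation:
Initial: C1(3μF, Q=3μC, V=1.00V), C2(1μF, Q=0μC, V=0.00V), C3(2μF, Q=11μC, V=5.50V), C4(1μF, Q=15μC, V=15.00V), C5(3μF, Q=16μC, V=5.33V)
Op 1: CLOSE 3-2: Q_total=11.00, C_total=3.00, V=3.67; Q3=7.33, Q2=3.67; dissipated=10.083
Op 2: CLOSE 5-4: Q_total=31.00, C_total=4.00, V=7.75; Q5=23.25, Q4=7.75; dissipated=35.042
Final charges: Q1=3.00, Q2=3.67, Q3=7.33, Q4=7.75, Q5=23.25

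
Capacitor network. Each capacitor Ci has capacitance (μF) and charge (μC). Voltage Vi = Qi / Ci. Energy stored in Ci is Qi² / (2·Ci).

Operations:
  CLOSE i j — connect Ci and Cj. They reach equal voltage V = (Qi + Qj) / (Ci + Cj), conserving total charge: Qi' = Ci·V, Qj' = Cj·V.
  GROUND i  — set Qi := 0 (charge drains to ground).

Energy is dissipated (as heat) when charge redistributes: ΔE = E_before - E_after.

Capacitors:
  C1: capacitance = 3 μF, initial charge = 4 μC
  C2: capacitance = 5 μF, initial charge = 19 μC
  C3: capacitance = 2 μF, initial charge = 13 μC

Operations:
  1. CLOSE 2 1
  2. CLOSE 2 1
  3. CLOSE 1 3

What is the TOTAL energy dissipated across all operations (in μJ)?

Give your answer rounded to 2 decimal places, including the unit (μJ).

Initial: C1(3μF, Q=4μC, V=1.33V), C2(5μF, Q=19μC, V=3.80V), C3(2μF, Q=13μC, V=6.50V)
Op 1: CLOSE 2-1: Q_total=23.00, C_total=8.00, V=2.88; Q2=14.38, Q1=8.62; dissipated=5.704
Op 2: CLOSE 2-1: Q_total=23.00, C_total=8.00, V=2.88; Q2=14.38, Q1=8.62; dissipated=0.000
Op 3: CLOSE 1-3: Q_total=21.62, C_total=5.00, V=4.33; Q1=12.97, Q3=8.65; dissipated=7.884
Total dissipated: 13.589 μJ

Answer: 13.59 μJ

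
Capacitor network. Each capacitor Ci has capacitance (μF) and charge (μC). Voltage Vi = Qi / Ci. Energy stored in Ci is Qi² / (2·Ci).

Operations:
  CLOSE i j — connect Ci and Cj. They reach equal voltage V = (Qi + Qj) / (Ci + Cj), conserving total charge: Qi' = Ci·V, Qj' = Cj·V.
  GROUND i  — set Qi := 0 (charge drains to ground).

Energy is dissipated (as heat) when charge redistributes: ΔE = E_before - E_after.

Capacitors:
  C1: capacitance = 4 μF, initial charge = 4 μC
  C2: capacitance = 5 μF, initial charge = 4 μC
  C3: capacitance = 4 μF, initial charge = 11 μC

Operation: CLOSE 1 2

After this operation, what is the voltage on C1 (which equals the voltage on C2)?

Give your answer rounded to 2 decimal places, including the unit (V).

Initial: C1(4μF, Q=4μC, V=1.00V), C2(5μF, Q=4μC, V=0.80V), C3(4μF, Q=11μC, V=2.75V)
Op 1: CLOSE 1-2: Q_total=8.00, C_total=9.00, V=0.89; Q1=3.56, Q2=4.44; dissipated=0.044

Answer: 0.89 V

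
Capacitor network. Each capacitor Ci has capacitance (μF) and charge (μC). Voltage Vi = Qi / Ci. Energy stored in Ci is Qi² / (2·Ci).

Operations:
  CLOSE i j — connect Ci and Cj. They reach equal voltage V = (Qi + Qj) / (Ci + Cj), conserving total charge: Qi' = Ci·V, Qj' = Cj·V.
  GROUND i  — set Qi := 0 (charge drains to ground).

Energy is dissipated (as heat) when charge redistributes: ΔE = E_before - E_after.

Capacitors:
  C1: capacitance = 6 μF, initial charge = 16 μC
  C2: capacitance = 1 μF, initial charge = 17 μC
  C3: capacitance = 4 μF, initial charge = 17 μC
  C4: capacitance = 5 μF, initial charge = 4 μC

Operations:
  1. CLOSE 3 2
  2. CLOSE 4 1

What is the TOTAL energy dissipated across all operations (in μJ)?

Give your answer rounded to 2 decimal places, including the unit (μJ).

Initial: C1(6μF, Q=16μC, V=2.67V), C2(1μF, Q=17μC, V=17.00V), C3(4μF, Q=17μC, V=4.25V), C4(5μF, Q=4μC, V=0.80V)
Op 1: CLOSE 3-2: Q_total=34.00, C_total=5.00, V=6.80; Q3=27.20, Q2=6.80; dissipated=65.025
Op 2: CLOSE 4-1: Q_total=20.00, C_total=11.00, V=1.82; Q4=9.09, Q1=10.91; dissipated=4.752
Total dissipated: 69.777 μJ

Answer: 69.78 μJ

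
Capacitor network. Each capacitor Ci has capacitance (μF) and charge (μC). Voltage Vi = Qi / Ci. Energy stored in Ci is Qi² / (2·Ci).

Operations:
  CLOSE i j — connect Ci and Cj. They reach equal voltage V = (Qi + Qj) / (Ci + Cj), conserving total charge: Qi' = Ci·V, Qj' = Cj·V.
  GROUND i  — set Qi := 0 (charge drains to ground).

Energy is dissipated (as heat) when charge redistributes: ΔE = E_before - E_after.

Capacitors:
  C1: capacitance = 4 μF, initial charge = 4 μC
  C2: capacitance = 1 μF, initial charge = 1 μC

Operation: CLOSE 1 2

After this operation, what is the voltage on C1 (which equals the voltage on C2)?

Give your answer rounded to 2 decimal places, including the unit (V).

Initial: C1(4μF, Q=4μC, V=1.00V), C2(1μF, Q=1μC, V=1.00V)
Op 1: CLOSE 1-2: Q_total=5.00, C_total=5.00, V=1.00; Q1=4.00, Q2=1.00; dissipated=0.000

Answer: 1.00 V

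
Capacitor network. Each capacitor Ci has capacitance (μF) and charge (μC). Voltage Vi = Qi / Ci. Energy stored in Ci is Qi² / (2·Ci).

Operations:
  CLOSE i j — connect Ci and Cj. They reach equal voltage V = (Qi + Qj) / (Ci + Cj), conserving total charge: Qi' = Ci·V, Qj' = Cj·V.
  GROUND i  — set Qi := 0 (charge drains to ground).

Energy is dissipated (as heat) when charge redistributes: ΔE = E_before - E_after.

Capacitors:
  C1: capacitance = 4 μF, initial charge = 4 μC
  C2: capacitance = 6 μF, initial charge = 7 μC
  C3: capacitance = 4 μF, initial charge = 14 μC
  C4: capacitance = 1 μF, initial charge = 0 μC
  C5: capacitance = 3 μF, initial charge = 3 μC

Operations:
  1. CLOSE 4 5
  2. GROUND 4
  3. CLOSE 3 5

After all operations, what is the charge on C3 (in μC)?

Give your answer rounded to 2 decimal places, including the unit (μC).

Initial: C1(4μF, Q=4μC, V=1.00V), C2(6μF, Q=7μC, V=1.17V), C3(4μF, Q=14μC, V=3.50V), C4(1μF, Q=0μC, V=0.00V), C5(3μF, Q=3μC, V=1.00V)
Op 1: CLOSE 4-5: Q_total=3.00, C_total=4.00, V=0.75; Q4=0.75, Q5=2.25; dissipated=0.375
Op 2: GROUND 4: Q4=0; energy lost=0.281
Op 3: CLOSE 3-5: Q_total=16.25, C_total=7.00, V=2.32; Q3=9.29, Q5=6.96; dissipated=6.482
Final charges: Q1=4.00, Q2=7.00, Q3=9.29, Q4=0.00, Q5=6.96

Answer: 9.29 μC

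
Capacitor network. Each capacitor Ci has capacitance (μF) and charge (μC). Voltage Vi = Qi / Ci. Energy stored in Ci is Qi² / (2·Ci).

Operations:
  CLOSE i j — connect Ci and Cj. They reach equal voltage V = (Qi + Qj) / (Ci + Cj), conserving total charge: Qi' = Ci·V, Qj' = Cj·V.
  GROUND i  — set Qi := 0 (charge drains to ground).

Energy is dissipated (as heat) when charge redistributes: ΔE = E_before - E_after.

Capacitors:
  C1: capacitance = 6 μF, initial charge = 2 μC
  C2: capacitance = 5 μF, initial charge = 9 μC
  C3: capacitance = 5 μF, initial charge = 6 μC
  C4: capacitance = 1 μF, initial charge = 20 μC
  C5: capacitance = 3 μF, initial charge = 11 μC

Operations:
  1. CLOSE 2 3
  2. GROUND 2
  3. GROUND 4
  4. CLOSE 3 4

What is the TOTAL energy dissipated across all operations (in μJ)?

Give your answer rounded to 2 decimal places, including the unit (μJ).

Initial: C1(6μF, Q=2μC, V=0.33V), C2(5μF, Q=9μC, V=1.80V), C3(5μF, Q=6μC, V=1.20V), C4(1μF, Q=20μC, V=20.00V), C5(3μF, Q=11μC, V=3.67V)
Op 1: CLOSE 2-3: Q_total=15.00, C_total=10.00, V=1.50; Q2=7.50, Q3=7.50; dissipated=0.450
Op 2: GROUND 2: Q2=0; energy lost=5.625
Op 3: GROUND 4: Q4=0; energy lost=200.000
Op 4: CLOSE 3-4: Q_total=7.50, C_total=6.00, V=1.25; Q3=6.25, Q4=1.25; dissipated=0.938
Total dissipated: 207.012 μJ

Answer: 207.01 μJ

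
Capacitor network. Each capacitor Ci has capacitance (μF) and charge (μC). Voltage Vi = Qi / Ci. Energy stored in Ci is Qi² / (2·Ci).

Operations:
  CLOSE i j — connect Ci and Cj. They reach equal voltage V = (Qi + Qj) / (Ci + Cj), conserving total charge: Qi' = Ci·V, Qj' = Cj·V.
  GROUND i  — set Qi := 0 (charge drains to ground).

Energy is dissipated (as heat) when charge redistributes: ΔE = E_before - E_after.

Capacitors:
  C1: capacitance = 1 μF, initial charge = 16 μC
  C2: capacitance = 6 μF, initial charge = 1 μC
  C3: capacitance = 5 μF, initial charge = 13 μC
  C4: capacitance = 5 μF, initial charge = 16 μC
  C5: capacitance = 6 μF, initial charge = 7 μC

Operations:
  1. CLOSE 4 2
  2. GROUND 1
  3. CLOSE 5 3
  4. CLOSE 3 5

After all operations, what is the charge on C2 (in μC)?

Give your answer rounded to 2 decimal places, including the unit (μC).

Initial: C1(1μF, Q=16μC, V=16.00V), C2(6μF, Q=1μC, V=0.17V), C3(5μF, Q=13μC, V=2.60V), C4(5μF, Q=16μC, V=3.20V), C5(6μF, Q=7μC, V=1.17V)
Op 1: CLOSE 4-2: Q_total=17.00, C_total=11.00, V=1.55; Q4=7.73, Q2=9.27; dissipated=12.547
Op 2: GROUND 1: Q1=0; energy lost=128.000
Op 3: CLOSE 5-3: Q_total=20.00, C_total=11.00, V=1.82; Q5=10.91, Q3=9.09; dissipated=2.802
Op 4: CLOSE 3-5: Q_total=20.00, C_total=11.00, V=1.82; Q3=9.09, Q5=10.91; dissipated=0.000
Final charges: Q1=0.00, Q2=9.27, Q3=9.09, Q4=7.73, Q5=10.91

Answer: 9.27 μC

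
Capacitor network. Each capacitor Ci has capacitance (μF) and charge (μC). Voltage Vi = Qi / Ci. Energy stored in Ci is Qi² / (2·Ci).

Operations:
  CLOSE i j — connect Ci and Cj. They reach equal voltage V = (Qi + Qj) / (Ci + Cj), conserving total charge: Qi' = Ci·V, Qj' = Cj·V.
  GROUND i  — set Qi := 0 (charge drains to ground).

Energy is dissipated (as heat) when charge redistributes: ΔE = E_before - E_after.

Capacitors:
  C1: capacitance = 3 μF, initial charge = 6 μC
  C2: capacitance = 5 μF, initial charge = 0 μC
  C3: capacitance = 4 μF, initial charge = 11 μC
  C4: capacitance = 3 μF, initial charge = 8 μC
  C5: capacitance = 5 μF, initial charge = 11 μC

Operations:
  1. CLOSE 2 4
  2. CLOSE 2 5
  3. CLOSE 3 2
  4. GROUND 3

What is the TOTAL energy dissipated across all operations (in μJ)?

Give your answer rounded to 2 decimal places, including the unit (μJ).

Initial: C1(3μF, Q=6μC, V=2.00V), C2(5μF, Q=0μC, V=0.00V), C3(4μF, Q=11μC, V=2.75V), C4(3μF, Q=8μC, V=2.67V), C5(5μF, Q=11μC, V=2.20V)
Op 1: CLOSE 2-4: Q_total=8.00, C_total=8.00, V=1.00; Q2=5.00, Q4=3.00; dissipated=6.667
Op 2: CLOSE 2-5: Q_total=16.00, C_total=10.00, V=1.60; Q2=8.00, Q5=8.00; dissipated=1.800
Op 3: CLOSE 3-2: Q_total=19.00, C_total=9.00, V=2.11; Q3=8.44, Q2=10.56; dissipated=1.469
Op 4: GROUND 3: Q3=0; energy lost=8.914
Total dissipated: 18.850 μJ

Answer: 18.85 μJ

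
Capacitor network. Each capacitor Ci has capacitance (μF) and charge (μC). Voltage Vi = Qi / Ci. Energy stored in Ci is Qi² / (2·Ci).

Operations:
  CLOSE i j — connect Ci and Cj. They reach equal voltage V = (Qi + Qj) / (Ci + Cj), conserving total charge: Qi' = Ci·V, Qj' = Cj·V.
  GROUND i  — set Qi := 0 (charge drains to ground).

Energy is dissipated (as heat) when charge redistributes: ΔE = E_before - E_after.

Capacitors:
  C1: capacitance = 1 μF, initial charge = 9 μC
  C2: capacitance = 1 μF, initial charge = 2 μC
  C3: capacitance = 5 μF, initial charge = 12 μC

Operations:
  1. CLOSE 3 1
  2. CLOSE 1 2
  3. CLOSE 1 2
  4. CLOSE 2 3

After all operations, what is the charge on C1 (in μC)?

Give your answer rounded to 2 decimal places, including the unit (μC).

Initial: C1(1μF, Q=9μC, V=9.00V), C2(1μF, Q=2μC, V=2.00V), C3(5μF, Q=12μC, V=2.40V)
Op 1: CLOSE 3-1: Q_total=21.00, C_total=6.00, V=3.50; Q3=17.50, Q1=3.50; dissipated=18.150
Op 2: CLOSE 1-2: Q_total=5.50, C_total=2.00, V=2.75; Q1=2.75, Q2=2.75; dissipated=0.562
Op 3: CLOSE 1-2: Q_total=5.50, C_total=2.00, V=2.75; Q1=2.75, Q2=2.75; dissipated=0.000
Op 4: CLOSE 2-3: Q_total=20.25, C_total=6.00, V=3.38; Q2=3.38, Q3=16.88; dissipated=0.234
Final charges: Q1=2.75, Q2=3.38, Q3=16.88

Answer: 2.75 μC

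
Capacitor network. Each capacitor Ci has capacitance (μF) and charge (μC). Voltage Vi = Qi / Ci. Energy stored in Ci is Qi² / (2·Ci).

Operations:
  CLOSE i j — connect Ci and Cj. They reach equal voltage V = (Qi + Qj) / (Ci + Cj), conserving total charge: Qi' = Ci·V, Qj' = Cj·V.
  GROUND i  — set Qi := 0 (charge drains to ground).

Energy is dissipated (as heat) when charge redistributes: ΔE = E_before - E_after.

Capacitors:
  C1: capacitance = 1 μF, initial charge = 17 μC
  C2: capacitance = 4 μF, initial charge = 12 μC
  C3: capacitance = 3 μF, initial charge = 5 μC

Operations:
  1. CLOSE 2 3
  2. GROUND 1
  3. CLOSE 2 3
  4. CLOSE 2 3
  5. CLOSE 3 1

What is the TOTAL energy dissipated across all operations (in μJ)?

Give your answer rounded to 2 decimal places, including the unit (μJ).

Answer: 148.24 μJ

Derivation:
Initial: C1(1μF, Q=17μC, V=17.00V), C2(4μF, Q=12μC, V=3.00V), C3(3μF, Q=5μC, V=1.67V)
Op 1: CLOSE 2-3: Q_total=17.00, C_total=7.00, V=2.43; Q2=9.71, Q3=7.29; dissipated=1.524
Op 2: GROUND 1: Q1=0; energy lost=144.500
Op 3: CLOSE 2-3: Q_total=17.00, C_total=7.00, V=2.43; Q2=9.71, Q3=7.29; dissipated=0.000
Op 4: CLOSE 2-3: Q_total=17.00, C_total=7.00, V=2.43; Q2=9.71, Q3=7.29; dissipated=0.000
Op 5: CLOSE 3-1: Q_total=7.29, C_total=4.00, V=1.82; Q3=5.46, Q1=1.82; dissipated=2.212
Total dissipated: 148.236 μJ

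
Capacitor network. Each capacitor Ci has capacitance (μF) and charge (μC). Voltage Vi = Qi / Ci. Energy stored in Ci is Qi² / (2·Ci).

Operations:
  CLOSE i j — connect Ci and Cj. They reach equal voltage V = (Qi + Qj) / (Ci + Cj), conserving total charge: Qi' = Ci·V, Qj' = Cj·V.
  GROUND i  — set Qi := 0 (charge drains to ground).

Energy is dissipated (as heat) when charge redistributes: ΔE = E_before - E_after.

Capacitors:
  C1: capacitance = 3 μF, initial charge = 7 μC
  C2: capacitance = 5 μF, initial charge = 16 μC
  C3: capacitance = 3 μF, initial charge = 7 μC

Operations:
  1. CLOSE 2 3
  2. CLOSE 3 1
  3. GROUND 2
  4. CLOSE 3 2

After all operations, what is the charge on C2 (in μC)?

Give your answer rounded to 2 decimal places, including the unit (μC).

Initial: C1(3μF, Q=7μC, V=2.33V), C2(5μF, Q=16μC, V=3.20V), C3(3μF, Q=7μC, V=2.33V)
Op 1: CLOSE 2-3: Q_total=23.00, C_total=8.00, V=2.88; Q2=14.38, Q3=8.62; dissipated=0.704
Op 2: CLOSE 3-1: Q_total=15.62, C_total=6.00, V=2.60; Q3=7.81, Q1=7.81; dissipated=0.220
Op 3: GROUND 2: Q2=0; energy lost=20.664
Op 4: CLOSE 3-2: Q_total=7.81, C_total=8.00, V=0.98; Q3=2.93, Q2=4.88; dissipated=6.358
Final charges: Q1=7.81, Q2=4.88, Q3=2.93

Answer: 4.88 μC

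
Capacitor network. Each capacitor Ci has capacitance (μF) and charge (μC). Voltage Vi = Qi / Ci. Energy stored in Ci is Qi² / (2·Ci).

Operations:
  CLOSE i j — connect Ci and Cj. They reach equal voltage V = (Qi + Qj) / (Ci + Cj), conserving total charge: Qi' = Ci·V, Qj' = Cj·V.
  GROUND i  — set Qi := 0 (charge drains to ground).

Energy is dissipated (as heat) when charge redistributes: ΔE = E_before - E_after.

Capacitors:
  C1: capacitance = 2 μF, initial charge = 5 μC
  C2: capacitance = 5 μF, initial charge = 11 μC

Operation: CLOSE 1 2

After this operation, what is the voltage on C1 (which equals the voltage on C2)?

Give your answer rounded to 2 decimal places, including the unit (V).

Initial: C1(2μF, Q=5μC, V=2.50V), C2(5μF, Q=11μC, V=2.20V)
Op 1: CLOSE 1-2: Q_total=16.00, C_total=7.00, V=2.29; Q1=4.57, Q2=11.43; dissipated=0.064

Answer: 2.29 V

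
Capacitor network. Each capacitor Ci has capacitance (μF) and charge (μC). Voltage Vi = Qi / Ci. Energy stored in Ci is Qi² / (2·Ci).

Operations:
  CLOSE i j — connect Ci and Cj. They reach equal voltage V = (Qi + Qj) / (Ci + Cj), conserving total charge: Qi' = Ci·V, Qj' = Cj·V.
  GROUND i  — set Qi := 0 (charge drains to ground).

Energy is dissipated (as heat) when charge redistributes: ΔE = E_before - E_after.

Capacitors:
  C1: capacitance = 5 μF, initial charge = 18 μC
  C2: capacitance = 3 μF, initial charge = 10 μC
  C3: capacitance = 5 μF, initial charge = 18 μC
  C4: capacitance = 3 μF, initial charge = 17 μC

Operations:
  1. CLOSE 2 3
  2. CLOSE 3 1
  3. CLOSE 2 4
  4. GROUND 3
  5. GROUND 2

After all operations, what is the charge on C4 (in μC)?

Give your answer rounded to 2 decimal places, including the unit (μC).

Initial: C1(5μF, Q=18μC, V=3.60V), C2(3μF, Q=10μC, V=3.33V), C3(5μF, Q=18μC, V=3.60V), C4(3μF, Q=17μC, V=5.67V)
Op 1: CLOSE 2-3: Q_total=28.00, C_total=8.00, V=3.50; Q2=10.50, Q3=17.50; dissipated=0.067
Op 2: CLOSE 3-1: Q_total=35.50, C_total=10.00, V=3.55; Q3=17.75, Q1=17.75; dissipated=0.013
Op 3: CLOSE 2-4: Q_total=27.50, C_total=6.00, V=4.58; Q2=13.75, Q4=13.75; dissipated=3.521
Op 4: GROUND 3: Q3=0; energy lost=31.506
Op 5: GROUND 2: Q2=0; energy lost=31.510
Final charges: Q1=17.75, Q2=0.00, Q3=0.00, Q4=13.75

Answer: 13.75 μC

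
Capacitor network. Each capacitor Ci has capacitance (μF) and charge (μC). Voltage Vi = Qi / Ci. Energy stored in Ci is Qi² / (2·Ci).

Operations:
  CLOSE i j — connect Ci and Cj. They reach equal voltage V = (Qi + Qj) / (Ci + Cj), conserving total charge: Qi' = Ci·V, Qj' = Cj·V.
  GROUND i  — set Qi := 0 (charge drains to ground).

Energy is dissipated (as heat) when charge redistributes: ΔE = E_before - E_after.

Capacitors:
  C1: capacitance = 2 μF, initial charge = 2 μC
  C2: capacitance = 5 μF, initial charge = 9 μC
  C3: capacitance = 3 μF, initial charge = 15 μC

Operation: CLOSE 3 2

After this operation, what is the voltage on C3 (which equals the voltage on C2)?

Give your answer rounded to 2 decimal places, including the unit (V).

Answer: 3.00 V

Derivation:
Initial: C1(2μF, Q=2μC, V=1.00V), C2(5μF, Q=9μC, V=1.80V), C3(3μF, Q=15μC, V=5.00V)
Op 1: CLOSE 3-2: Q_total=24.00, C_total=8.00, V=3.00; Q3=9.00, Q2=15.00; dissipated=9.600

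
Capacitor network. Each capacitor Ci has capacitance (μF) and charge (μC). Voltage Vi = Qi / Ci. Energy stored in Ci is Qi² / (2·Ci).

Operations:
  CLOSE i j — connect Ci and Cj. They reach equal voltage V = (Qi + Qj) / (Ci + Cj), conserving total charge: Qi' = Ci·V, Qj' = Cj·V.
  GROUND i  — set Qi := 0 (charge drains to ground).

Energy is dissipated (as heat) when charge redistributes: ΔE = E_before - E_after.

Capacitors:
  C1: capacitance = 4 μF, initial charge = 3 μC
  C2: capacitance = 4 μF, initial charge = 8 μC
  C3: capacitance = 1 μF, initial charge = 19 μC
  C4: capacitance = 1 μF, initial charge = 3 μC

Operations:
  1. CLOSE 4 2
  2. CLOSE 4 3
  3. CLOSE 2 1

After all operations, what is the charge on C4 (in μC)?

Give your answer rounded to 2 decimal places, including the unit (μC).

Initial: C1(4μF, Q=3μC, V=0.75V), C2(4μF, Q=8μC, V=2.00V), C3(1μF, Q=19μC, V=19.00V), C4(1μF, Q=3μC, V=3.00V)
Op 1: CLOSE 4-2: Q_total=11.00, C_total=5.00, V=2.20; Q4=2.20, Q2=8.80; dissipated=0.400
Op 2: CLOSE 4-3: Q_total=21.20, C_total=2.00, V=10.60; Q4=10.60, Q3=10.60; dissipated=70.560
Op 3: CLOSE 2-1: Q_total=11.80, C_total=8.00, V=1.48; Q2=5.90, Q1=5.90; dissipated=2.103
Final charges: Q1=5.90, Q2=5.90, Q3=10.60, Q4=10.60

Answer: 10.60 μC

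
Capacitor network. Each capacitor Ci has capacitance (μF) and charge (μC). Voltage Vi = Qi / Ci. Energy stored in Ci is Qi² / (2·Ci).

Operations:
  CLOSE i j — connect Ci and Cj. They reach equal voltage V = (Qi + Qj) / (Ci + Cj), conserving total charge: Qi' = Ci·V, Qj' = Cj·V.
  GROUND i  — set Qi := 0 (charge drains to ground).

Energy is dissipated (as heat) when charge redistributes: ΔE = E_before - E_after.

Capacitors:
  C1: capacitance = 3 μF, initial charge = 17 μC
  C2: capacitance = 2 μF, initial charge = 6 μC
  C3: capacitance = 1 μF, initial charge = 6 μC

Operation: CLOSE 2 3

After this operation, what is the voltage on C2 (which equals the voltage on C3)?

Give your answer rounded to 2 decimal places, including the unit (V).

Answer: 4.00 V

Derivation:
Initial: C1(3μF, Q=17μC, V=5.67V), C2(2μF, Q=6μC, V=3.00V), C3(1μF, Q=6μC, V=6.00V)
Op 1: CLOSE 2-3: Q_total=12.00, C_total=3.00, V=4.00; Q2=8.00, Q3=4.00; dissipated=3.000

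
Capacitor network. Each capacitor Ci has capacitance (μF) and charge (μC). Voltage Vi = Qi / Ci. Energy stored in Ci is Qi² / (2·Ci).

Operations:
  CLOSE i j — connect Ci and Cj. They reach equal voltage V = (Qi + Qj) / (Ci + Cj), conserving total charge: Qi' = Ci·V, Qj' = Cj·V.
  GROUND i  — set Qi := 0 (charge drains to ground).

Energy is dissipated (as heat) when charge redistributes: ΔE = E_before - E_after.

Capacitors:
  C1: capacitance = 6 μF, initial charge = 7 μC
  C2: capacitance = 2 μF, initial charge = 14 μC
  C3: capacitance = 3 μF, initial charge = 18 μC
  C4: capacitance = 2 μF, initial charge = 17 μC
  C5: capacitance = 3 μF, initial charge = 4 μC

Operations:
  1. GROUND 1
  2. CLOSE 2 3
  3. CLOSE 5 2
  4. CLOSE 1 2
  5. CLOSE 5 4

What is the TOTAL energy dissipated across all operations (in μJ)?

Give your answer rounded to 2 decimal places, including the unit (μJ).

Initial: C1(6μF, Q=7μC, V=1.17V), C2(2μF, Q=14μC, V=7.00V), C3(3μF, Q=18μC, V=6.00V), C4(2μF, Q=17μC, V=8.50V), C5(3μF, Q=4μC, V=1.33V)
Op 1: GROUND 1: Q1=0; energy lost=4.083
Op 2: CLOSE 2-3: Q_total=32.00, C_total=5.00, V=6.40; Q2=12.80, Q3=19.20; dissipated=0.600
Op 3: CLOSE 5-2: Q_total=16.80, C_total=5.00, V=3.36; Q5=10.08, Q2=6.72; dissipated=15.403
Op 4: CLOSE 1-2: Q_total=6.72, C_total=8.00, V=0.84; Q1=5.04, Q2=1.68; dissipated=8.467
Op 5: CLOSE 5-4: Q_total=27.08, C_total=5.00, V=5.42; Q5=16.25, Q4=10.83; dissipated=15.852
Total dissipated: 44.405 μJ

Answer: 44.40 μJ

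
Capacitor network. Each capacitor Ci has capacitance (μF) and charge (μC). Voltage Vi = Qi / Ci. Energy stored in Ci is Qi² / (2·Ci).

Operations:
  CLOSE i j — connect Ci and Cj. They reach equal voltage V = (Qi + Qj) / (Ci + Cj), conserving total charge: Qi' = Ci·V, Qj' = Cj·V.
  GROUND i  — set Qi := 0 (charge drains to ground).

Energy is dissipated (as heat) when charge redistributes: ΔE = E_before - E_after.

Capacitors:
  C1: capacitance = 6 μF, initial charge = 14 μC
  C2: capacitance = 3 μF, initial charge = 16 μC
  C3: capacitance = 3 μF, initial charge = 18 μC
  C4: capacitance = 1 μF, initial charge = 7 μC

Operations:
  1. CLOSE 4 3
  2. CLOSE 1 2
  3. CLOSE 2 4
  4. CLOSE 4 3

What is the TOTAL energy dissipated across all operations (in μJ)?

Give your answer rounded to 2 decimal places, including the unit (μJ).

Initial: C1(6μF, Q=14μC, V=2.33V), C2(3μF, Q=16μC, V=5.33V), C3(3μF, Q=18μC, V=6.00V), C4(1μF, Q=7μC, V=7.00V)
Op 1: CLOSE 4-3: Q_total=25.00, C_total=4.00, V=6.25; Q4=6.25, Q3=18.75; dissipated=0.375
Op 2: CLOSE 1-2: Q_total=30.00, C_total=9.00, V=3.33; Q1=20.00, Q2=10.00; dissipated=9.000
Op 3: CLOSE 2-4: Q_total=16.25, C_total=4.00, V=4.06; Q2=12.19, Q4=4.06; dissipated=3.190
Op 4: CLOSE 4-3: Q_total=22.81, C_total=4.00, V=5.70; Q4=5.70, Q3=17.11; dissipated=1.794
Total dissipated: 14.360 μJ

Answer: 14.36 μJ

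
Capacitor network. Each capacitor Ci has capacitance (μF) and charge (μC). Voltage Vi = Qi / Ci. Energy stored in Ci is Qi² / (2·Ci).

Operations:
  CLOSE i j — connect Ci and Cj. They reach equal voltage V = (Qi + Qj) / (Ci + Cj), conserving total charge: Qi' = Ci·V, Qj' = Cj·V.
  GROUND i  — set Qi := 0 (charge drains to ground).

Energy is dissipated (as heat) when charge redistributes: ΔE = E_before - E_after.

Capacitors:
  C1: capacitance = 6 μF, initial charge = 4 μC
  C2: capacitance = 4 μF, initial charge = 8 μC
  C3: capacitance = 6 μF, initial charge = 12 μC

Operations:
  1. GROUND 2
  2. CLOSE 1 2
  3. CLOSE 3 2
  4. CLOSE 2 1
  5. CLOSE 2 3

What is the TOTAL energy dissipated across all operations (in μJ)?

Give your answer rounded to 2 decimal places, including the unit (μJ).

Initial: C1(6μF, Q=4μC, V=0.67V), C2(4μF, Q=8μC, V=2.00V), C3(6μF, Q=12μC, V=2.00V)
Op 1: GROUND 2: Q2=0; energy lost=8.000
Op 2: CLOSE 1-2: Q_total=4.00, C_total=10.00, V=0.40; Q1=2.40, Q2=1.60; dissipated=0.533
Op 3: CLOSE 3-2: Q_total=13.60, C_total=10.00, V=1.36; Q3=8.16, Q2=5.44; dissipated=3.072
Op 4: CLOSE 2-1: Q_total=7.84, C_total=10.00, V=0.78; Q2=3.14, Q1=4.70; dissipated=1.106
Op 5: CLOSE 2-3: Q_total=11.30, C_total=10.00, V=1.13; Q2=4.52, Q3=6.78; dissipated=0.398
Total dissipated: 13.109 μJ

Answer: 13.11 μJ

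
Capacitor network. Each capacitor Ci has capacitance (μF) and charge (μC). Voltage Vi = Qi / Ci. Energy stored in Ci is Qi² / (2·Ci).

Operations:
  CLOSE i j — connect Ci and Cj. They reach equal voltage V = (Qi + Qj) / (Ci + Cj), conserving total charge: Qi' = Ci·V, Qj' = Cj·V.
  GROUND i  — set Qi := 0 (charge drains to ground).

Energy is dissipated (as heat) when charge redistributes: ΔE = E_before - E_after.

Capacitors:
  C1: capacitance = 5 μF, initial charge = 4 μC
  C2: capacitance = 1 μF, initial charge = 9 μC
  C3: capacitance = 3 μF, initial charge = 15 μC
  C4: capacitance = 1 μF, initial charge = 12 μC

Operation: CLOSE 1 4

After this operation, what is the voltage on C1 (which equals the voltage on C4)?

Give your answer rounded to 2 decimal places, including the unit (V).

Initial: C1(5μF, Q=4μC, V=0.80V), C2(1μF, Q=9μC, V=9.00V), C3(3μF, Q=15μC, V=5.00V), C4(1μF, Q=12μC, V=12.00V)
Op 1: CLOSE 1-4: Q_total=16.00, C_total=6.00, V=2.67; Q1=13.33, Q4=2.67; dissipated=52.267

Answer: 2.67 V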